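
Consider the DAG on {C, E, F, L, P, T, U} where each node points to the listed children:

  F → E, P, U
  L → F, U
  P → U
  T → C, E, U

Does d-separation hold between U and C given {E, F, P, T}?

4 paths connect U and C; each must be blocked for d-separation to hold:
Path 1: U ← P ← F → E ← T → C
  P is a chain here and P is conditioned on, so the path is blocked at P.
Path 2: U ← L → F → E ← T → C
  F is a chain here and F is conditioned on, so the path is blocked at F.
Path 3: U ← F → E ← T → C
  F is a fork here and F is conditioned on, so the path is blocked at F.
Path 4: U ← T → C
  T is a fork here and T is conditioned on, so the path is blocked at T.
Every path is blocked, so U and C are d-separated given {E, F, P, T}.

Yes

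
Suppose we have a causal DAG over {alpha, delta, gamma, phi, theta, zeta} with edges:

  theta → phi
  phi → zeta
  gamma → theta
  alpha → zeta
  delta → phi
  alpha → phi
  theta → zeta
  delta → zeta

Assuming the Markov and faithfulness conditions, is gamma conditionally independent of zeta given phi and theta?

Yes

There are 4 undirected paths between gamma and zeta; checking each against the conditioning set {phi, theta}:
Path 1: gamma → theta → phi ← alpha → zeta
  theta is a chain here and theta is conditioned on, so the path is blocked at theta.
Path 2: gamma → theta → phi → zeta
  theta is a chain here and theta is conditioned on, so the path is blocked at theta.
Path 3: gamma → theta → phi ← delta → zeta
  theta is a chain here and theta is conditioned on, so the path is blocked at theta.
Path 4: gamma → theta → zeta
  theta is a chain here and theta is conditioned on, so the path is blocked at theta.
All paths are blocked; gamma ⊥ zeta | {phi, theta} holds.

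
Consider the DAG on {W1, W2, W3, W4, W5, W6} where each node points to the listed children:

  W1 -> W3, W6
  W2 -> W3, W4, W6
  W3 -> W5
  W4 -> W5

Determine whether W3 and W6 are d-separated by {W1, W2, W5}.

Yes

We examine all 3 paths between W3 and W6:
  1. W3 ← W2 → W6 — W2:fork[blocks] ⇒ blocked
  2. W3 ← W1 → W6 — W1:fork[blocks] ⇒ blocked
  3. W3 → W5 ← W4 ← W2 → W6 — W5:collider[open]; W4:chain[open]; W2:fork[blocks] ⇒ blocked
All paths are blocked; W3 ⊥ W6 | {W1, W2, W5} holds.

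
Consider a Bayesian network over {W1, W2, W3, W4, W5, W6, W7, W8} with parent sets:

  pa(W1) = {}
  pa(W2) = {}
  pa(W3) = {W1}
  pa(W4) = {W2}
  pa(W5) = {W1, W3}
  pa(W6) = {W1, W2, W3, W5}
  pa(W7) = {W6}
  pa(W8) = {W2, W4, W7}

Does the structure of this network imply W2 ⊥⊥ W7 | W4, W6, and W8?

No

3 paths connect W2 and W7; each must be blocked for d-separation to hold:
Path 1: W2 → W4 → W8 ← W7
  W4 is a chain here and W4 is conditioned on, so the path is blocked at W4.
Path 2: W2 → W8 ← W7
  W8 is a collider and W8 is conditioned on, which opens it — no node blocks this path, so it is active.
Path 3: W2 → W6 → W7
  W6 is a chain here and W6 is conditioned on, so the path is blocked at W6.
Since the path W2 → W8 ← W7 is active, W2 and W7 are not d-separated given {W4, W6, W8}.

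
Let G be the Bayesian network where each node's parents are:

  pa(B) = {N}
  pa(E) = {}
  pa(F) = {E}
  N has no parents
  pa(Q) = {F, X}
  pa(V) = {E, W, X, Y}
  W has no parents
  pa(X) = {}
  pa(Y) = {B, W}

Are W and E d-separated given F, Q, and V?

We examine all 4 paths between W and E:
  1. W → Y → V ← X → Q ← F ← E — Y:chain[open]; V:collider[open]; X:fork[open]; Q:collider[open]; F:chain[blocks] ⇒ blocked
  2. W → Y → V ← E — Y:chain[open]; V:collider[open] ⇒ active
  3. W → V ← X → Q ← F ← E — V:collider[open]; X:fork[open]; Q:collider[open]; F:chain[blocks] ⇒ blocked
  4. W → V ← E — V:collider[open] ⇒ active
Since the path W → Y → V ← E is active, W and E are not d-separated given {F, Q, V}.

No — W and E are not d-separated given {F, Q, V}.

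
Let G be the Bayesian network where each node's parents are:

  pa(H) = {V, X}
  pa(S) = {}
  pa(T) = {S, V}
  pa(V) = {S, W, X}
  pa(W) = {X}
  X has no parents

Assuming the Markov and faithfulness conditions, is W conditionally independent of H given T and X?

No — W and H are not d-separated given {T, X}.

Enumerating the 4 paths from W to H and testing each for blocking by {T, X}:
Path 1: W → V ← X → H
  X is a fork here and X is conditioned on, so the path is blocked at X.
Path 2: W → V → H
  V is a chain and V is not conditioned on — no node blocks this path, so it is active.
Path 3: W ← X → V → H
  X is a fork here and X is conditioned on, so the path is blocked at X.
Path 4: W ← X → H
  X is a fork here and X is conditioned on, so the path is blocked at X.
At least one path is unblocked, so d-separation fails.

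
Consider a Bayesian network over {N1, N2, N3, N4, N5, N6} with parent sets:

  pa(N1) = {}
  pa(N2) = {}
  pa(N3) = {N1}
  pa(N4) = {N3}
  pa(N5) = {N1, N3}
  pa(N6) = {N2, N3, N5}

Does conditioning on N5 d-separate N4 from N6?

There are 3 undirected paths between N4 and N6; checking each against the conditioning set {N5}:
  1. N4 ← N3 → N5 → N6 — N3:fork[open]; N5:chain[blocks] ⇒ blocked
  2. N4 ← N3 ← N1 → N5 → N6 — N3:chain[open]; N1:fork[open]; N5:chain[blocks] ⇒ blocked
  3. N4 ← N3 → N6 — N3:fork[open] ⇒ active
Since the path N4 ← N3 → N6 is active, N4 and N6 are not d-separated given {N5}.

No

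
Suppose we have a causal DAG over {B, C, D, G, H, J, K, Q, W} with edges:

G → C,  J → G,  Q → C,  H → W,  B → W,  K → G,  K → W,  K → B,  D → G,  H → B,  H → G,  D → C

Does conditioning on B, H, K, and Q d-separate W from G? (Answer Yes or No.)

There are 6 undirected paths between W and G; checking each against the conditioning set {B, H, K, Q}:
  1. W ← H → G — H:fork[blocks] ⇒ blocked
  2. W ← H → B ← K → G — H:fork[blocks]; B:collider[open]; K:fork[blocks] ⇒ blocked
  3. W ← K → G — K:fork[blocks] ⇒ blocked
  4. W ← K → B ← H → G — K:fork[blocks]; B:collider[open]; H:fork[blocks] ⇒ blocked
  5. W ← B ← H → G — B:chain[blocks]; H:fork[blocks] ⇒ blocked
  6. W ← B ← K → G — B:chain[blocks]; K:fork[blocks] ⇒ blocked
All paths are blocked; W ⊥ G | {B, H, K, Q} holds.

Yes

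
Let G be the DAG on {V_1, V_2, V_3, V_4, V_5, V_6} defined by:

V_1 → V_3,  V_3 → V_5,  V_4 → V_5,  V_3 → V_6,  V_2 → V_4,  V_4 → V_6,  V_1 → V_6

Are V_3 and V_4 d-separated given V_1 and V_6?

No

There are 3 undirected paths between V_3 and V_4; checking each against the conditioning set {V_1, V_6}:
Path 1: V_3 → V_5 ← V_4
  V_5 is a collider here and neither V_5 nor any of its descendants is conditioned on, so the collider stays closed — the path is blocked at V_5.
Path 2: V_3 → V_6 ← V_4
  V_6 is a collider and V_6 is conditioned on, which opens it — no node blocks this path, so it is active.
Path 3: V_3 ← V_1 → V_6 ← V_4
  V_1 is a fork here and V_1 is conditioned on, so the path is blocked at V_1.
At least one path is unblocked, so d-separation fails.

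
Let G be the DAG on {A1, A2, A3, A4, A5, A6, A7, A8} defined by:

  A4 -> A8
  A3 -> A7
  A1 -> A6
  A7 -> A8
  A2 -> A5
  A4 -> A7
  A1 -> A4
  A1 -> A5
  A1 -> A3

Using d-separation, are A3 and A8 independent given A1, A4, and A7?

Enumerating the 4 paths from A3 to A8 and testing each for blocking by {A1, A4, A7}:
  1. A3 ← A1 → A4 → A8 — A1:fork[blocks]; A4:chain[blocks] ⇒ blocked
  2. A3 ← A1 → A4 → A7 → A8 — A1:fork[blocks]; A4:chain[blocks]; A7:chain[blocks] ⇒ blocked
  3. A3 → A7 → A8 — A7:chain[blocks] ⇒ blocked
  4. A3 → A7 ← A4 → A8 — A7:collider[open]; A4:fork[blocks] ⇒ blocked
Since every path is blocked, d-separation holds.

Yes — A3 and A8 are d-separated given {A1, A4, A7}.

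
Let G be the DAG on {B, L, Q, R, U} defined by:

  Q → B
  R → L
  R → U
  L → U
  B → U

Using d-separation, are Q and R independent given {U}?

There are 2 undirected paths between Q and R; checking each against the conditioning set {U}:
  1. Q → B → U ← L ← R — B:chain[open]; U:collider[open]; L:chain[open] ⇒ active
  2. Q → B → U ← R — B:chain[open]; U:collider[open] ⇒ active
At least one path is unblocked, so d-separation fails.

No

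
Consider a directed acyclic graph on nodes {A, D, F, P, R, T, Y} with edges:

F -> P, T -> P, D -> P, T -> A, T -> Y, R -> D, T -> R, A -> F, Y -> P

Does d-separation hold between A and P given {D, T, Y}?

We examine all 4 paths between A and P:
  1. A ← T → R → D → P — T:fork[blocks]; R:chain[open]; D:chain[blocks] ⇒ blocked
  2. A ← T → Y → P — T:fork[blocks]; Y:chain[blocks] ⇒ blocked
  3. A ← T → P — T:fork[blocks] ⇒ blocked
  4. A → F → P — F:chain[open] ⇒ active
Because an active path exists, A and P are not d-separated.

No — A and P are not d-separated given {D, T, Y}.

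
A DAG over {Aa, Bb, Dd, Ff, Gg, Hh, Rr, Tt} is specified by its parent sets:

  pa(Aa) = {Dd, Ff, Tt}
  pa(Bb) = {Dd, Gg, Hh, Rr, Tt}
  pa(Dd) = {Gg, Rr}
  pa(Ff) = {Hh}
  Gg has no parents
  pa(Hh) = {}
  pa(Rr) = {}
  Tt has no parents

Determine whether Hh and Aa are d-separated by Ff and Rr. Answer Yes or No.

There are 5 undirected paths between Hh and Aa; checking each against the conditioning set {Ff, Rr}:
  1. Hh → Ff → Aa — Ff:chain[blocks] ⇒ blocked
  2. Hh → Bb ← Tt → Aa — Bb:collider[blocks]; Tt:fork[open] ⇒ blocked
  3. Hh → Bb ← Dd → Aa — Bb:collider[blocks]; Dd:fork[open] ⇒ blocked
  4. Hh → Bb ← Gg → Dd → Aa — Bb:collider[blocks]; Gg:fork[open]; Dd:chain[open] ⇒ blocked
  5. Hh → Bb ← Rr → Dd → Aa — Bb:collider[blocks]; Rr:fork[blocks]; Dd:chain[open] ⇒ blocked
All paths are blocked; Hh ⊥ Aa | {Ff, Rr} holds.

Yes — Hh and Aa are d-separated given {Ff, Rr}.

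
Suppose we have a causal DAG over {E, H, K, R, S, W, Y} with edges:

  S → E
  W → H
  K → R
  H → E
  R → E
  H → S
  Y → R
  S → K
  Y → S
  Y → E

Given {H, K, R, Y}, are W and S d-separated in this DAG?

Yes

6 paths connect W and S; each must be blocked for d-separation to hold:
Path 1: W → H → S
  H is a chain here and H is conditioned on, so the path is blocked at H.
Path 2: W → H → E ← R ← K ← S
  H is a chain here and H is conditioned on, so the path is blocked at H.
Path 3: W → H → E ← R ← Y → S
  H is a chain here and H is conditioned on, so the path is blocked at H.
Path 4: W → H → E ← S
  H is a chain here and H is conditioned on, so the path is blocked at H.
Path 5: W → H → E ← Y → R ← K ← S
  H is a chain here and H is conditioned on, so the path is blocked at H.
Path 6: W → H → E ← Y → S
  H is a chain here and H is conditioned on, so the path is blocked at H.
Every path is blocked, so W and S are d-separated given {H, K, R, Y}.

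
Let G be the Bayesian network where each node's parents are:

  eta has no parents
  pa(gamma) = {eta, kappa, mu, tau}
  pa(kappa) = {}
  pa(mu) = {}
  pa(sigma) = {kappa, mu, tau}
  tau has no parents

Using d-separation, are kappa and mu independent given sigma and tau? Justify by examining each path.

We examine all 4 paths between kappa and mu:
Path 1: kappa → sigma ← mu
  sigma is a collider and sigma is conditioned on, which opens it — no node blocks this path, so it is active.
Path 2: kappa → sigma ← tau → gamma ← mu
  tau is a fork here and tau is conditioned on, so the path is blocked at tau.
Path 3: kappa → gamma ← mu
  gamma is a collider here and neither gamma nor any of its descendants is conditioned on, so the collider stays closed — the path is blocked at gamma.
Path 4: kappa → gamma ← tau → sigma ← mu
  gamma is a collider here and neither gamma nor any of its descendants is conditioned on, so the collider stays closed — the path is blocked at gamma.
Because an active path exists, kappa and mu are not d-separated.

No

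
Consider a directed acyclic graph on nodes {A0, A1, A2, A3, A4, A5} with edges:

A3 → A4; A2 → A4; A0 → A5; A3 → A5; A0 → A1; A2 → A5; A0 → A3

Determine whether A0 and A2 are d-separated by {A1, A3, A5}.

No

There are 4 undirected paths between A0 and A2; checking each against the conditioning set {A1, A3, A5}:
Path 1: A0 → A3 → A5 ← A2
  A3 is a chain here and A3 is conditioned on, so the path is blocked at A3.
Path 2: A0 → A3 → A4 ← A2
  A3 is a chain here and A3 is conditioned on, so the path is blocked at A3.
Path 3: A0 → A5 ← A3 → A4 ← A2
  A3 is a fork here and A3 is conditioned on, so the path is blocked at A3.
Path 4: A0 → A5 ← A2
  A5 is a collider and A5 is conditioned on, which opens it — no node blocks this path, so it is active.
Since the path A0 → A5 ← A2 is active, A0 and A2 are not d-separated given {A1, A3, A5}.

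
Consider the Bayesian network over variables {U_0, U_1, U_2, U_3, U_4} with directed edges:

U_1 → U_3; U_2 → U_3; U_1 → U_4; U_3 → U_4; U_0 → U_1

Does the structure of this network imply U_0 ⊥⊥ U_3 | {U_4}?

No

Enumerating the 2 paths from U_0 to U_3 and testing each for blocking by {U_4}:
Path 1: U_0 → U_1 → U_3
  U_1 is a chain and U_1 is not conditioned on — no node blocks this path, so it is active.
Path 2: U_0 → U_1 → U_4 ← U_3
  U_1 is a chain and U_1 is not conditioned on; U_4 is a collider and U_4 is conditioned on, which opens it — no node blocks this path, so it is active.
At least one path is unblocked, so d-separation fails.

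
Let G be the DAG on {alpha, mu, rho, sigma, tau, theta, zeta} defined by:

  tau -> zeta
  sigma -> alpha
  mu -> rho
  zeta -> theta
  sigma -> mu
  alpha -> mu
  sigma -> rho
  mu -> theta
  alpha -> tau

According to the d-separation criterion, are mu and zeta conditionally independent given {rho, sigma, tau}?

4 paths connect mu and zeta; each must be blocked for d-separation to hold:
Path 1: mu → rho ← sigma → alpha → tau → zeta
  sigma is a fork here and sigma is conditioned on, so the path is blocked at sigma.
Path 2: mu ← alpha → tau → zeta
  tau is a chain here and tau is conditioned on, so the path is blocked at tau.
Path 3: mu ← sigma → alpha → tau → zeta
  sigma is a fork here and sigma is conditioned on, so the path is blocked at sigma.
Path 4: mu → theta ← zeta
  theta is a collider here and neither theta nor any of its descendants is conditioned on, so the collider stays closed — the path is blocked at theta.
All paths are blocked; mu ⊥ zeta | {rho, sigma, tau} holds.

Yes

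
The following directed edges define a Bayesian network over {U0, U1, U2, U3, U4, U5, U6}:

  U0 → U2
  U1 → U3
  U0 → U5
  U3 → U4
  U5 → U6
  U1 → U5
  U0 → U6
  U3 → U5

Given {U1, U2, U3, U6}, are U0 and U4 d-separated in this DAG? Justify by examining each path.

4 paths connect U0 and U4; each must be blocked for d-separation to hold:
Path 1: U0 → U6 ← U5 ← U1 → U3 → U4
  U1 is a fork here and U1 is conditioned on, so the path is blocked at U1.
Path 2: U0 → U6 ← U5 ← U3 → U4
  U3 is a fork here and U3 is conditioned on, so the path is blocked at U3.
Path 3: U0 → U5 ← U1 → U3 → U4
  U1 is a fork here and U1 is conditioned on, so the path is blocked at U1.
Path 4: U0 → U5 ← U3 → U4
  U3 is a fork here and U3 is conditioned on, so the path is blocked at U3.
Since every path is blocked, d-separation holds.

Yes — U0 and U4 are d-separated given {U1, U2, U3, U6}.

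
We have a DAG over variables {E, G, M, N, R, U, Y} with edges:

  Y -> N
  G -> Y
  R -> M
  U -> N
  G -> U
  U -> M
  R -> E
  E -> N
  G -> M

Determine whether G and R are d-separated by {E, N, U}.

Enumerating the 6 paths from G to R and testing each for blocking by {E, N, U}:
Path 1: G → Y → N ← E ← R
  E is a chain here and E is conditioned on, so the path is blocked at E.
Path 2: G → Y → N ← U → M ← R
  U is a fork here and U is conditioned on, so the path is blocked at U.
Path 3: G → U → N ← E ← R
  U is a chain here and U is conditioned on, so the path is blocked at U.
Path 4: G → U → M ← R
  U is a chain here and U is conditioned on, so the path is blocked at U.
Path 5: G → M ← U → N ← E ← R
  M is a collider here and neither M nor any of its descendants is conditioned on, so the collider stays closed — the path is blocked at M.
Path 6: G → M ← R
  M is a collider here and neither M nor any of its descendants is conditioned on, so the collider stays closed — the path is blocked at M.
All paths are blocked; G ⊥ R | {E, N, U} holds.

Yes — G and R are d-separated given {E, N, U}.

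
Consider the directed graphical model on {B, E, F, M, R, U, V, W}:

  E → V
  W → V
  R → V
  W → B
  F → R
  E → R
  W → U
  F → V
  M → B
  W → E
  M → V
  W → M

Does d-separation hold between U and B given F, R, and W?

Yes — U and B are d-separated given {F, R, W}.

Enumerating the 6 paths from U to B and testing each for blocking by {F, R, W}:
Path 1: U ← W → M → B
  W is a fork here and W is conditioned on, so the path is blocked at W.
Path 2: U ← W → B
  W is a fork here and W is conditioned on, so the path is blocked at W.
Path 3: U ← W → E → V ← M → B
  W is a fork here and W is conditioned on, so the path is blocked at W.
Path 4: U ← W → E → R ← F → V ← M → B
  W is a fork here and W is conditioned on, so the path is blocked at W.
Path 5: U ← W → E → R → V ← M → B
  W is a fork here and W is conditioned on, so the path is blocked at W.
Path 6: U ← W → V ← M → B
  W is a fork here and W is conditioned on, so the path is blocked at W.
Every path is blocked, so U and B are d-separated given {F, R, W}.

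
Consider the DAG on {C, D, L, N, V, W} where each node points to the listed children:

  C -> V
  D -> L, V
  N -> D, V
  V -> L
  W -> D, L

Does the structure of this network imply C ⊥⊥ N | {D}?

Yes — C and N are d-separated given {D}.

There are 4 undirected paths between C and N; checking each against the conditioning set {D}:
Path 1: C → V ← D ← N
  V is a collider here and neither V nor any of its descendants is conditioned on, so the collider stays closed — the path is blocked at V.
Path 2: C → V → L ← D ← N
  L is a collider here and neither L nor any of its descendants is conditioned on, so the collider stays closed — the path is blocked at L.
Path 3: C → V → L ← W → D ← N
  L is a collider here and neither L nor any of its descendants is conditioned on, so the collider stays closed — the path is blocked at L.
Path 4: C → V ← N
  V is a collider here and neither V nor any of its descendants is conditioned on, so the collider stays closed — the path is blocked at V.
Since every path is blocked, d-separation holds.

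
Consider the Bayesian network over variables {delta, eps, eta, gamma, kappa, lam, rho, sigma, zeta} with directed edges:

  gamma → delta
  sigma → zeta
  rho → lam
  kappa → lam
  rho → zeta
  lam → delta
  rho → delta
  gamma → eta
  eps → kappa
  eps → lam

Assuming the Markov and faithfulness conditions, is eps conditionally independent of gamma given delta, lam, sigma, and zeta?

No — eps and gamma are not d-separated given {delta, lam, sigma, zeta}.

4 paths connect eps and gamma; each must be blocked for d-separation to hold:
Path 1: eps → lam → delta ← gamma
  lam is a chain here and lam is conditioned on, so the path is blocked at lam.
Path 2: eps → lam ← rho → delta ← gamma
  lam is a collider and lam is conditioned on, which opens it; rho is a fork and rho is not conditioned on; delta is a collider and delta is conditioned on, which opens it — no node blocks this path, so it is active.
Path 3: eps → kappa → lam → delta ← gamma
  lam is a chain here and lam is conditioned on, so the path is blocked at lam.
Path 4: eps → kappa → lam ← rho → delta ← gamma
  kappa is a chain and kappa is not conditioned on; lam is a collider and lam is conditioned on, which opens it; rho is a fork and rho is not conditioned on; delta is a collider and delta is conditioned on, which opens it — no node blocks this path, so it is active.
At least one path is unblocked, so d-separation fails.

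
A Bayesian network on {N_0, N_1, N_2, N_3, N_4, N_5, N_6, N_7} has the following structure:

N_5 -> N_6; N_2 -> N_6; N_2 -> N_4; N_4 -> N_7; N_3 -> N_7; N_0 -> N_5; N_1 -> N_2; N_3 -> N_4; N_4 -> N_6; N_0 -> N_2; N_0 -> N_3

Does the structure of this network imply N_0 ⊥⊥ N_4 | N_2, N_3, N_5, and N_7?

Yes — N_0 and N_4 are d-separated given {N_2, N_3, N_5, N_7}.

6 paths connect N_0 and N_4; each must be blocked for d-separation to hold:
Path 1: N_0 → N_3 → N_7 ← N_4
  N_3 is a chain here and N_3 is conditioned on, so the path is blocked at N_3.
Path 2: N_0 → N_3 → N_4
  N_3 is a chain here and N_3 is conditioned on, so the path is blocked at N_3.
Path 3: N_0 → N_5 → N_6 ← N_4
  N_5 is a chain here and N_5 is conditioned on, so the path is blocked at N_5.
Path 4: N_0 → N_5 → N_6 ← N_2 → N_4
  N_5 is a chain here and N_5 is conditioned on, so the path is blocked at N_5.
Path 5: N_0 → N_2 → N_4
  N_2 is a chain here and N_2 is conditioned on, so the path is blocked at N_2.
Path 6: N_0 → N_2 → N_6 ← N_4
  N_2 is a chain here and N_2 is conditioned on, so the path is blocked at N_2.
All paths are blocked; N_0 ⊥ N_4 | {N_2, N_3, N_5, N_7} holds.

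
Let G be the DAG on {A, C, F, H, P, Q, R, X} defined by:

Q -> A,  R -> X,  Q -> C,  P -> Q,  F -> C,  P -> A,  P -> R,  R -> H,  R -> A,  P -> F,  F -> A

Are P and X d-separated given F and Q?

No

Enumerating the 6 paths from P to X and testing each for blocking by {F, Q}:
Path 1: P → F → A ← R → X
  F is a chain here and F is conditioned on, so the path is blocked at F.
Path 2: P → F → C ← Q → A ← R → X
  F is a chain here and F is conditioned on, so the path is blocked at F.
Path 3: P → A ← R → X
  A is a collider here and neither A nor any of its descendants is conditioned on, so the collider stays closed — the path is blocked at A.
Path 4: P → R → X
  R is a chain and R is not conditioned on — no node blocks this path, so it is active.
Path 5: P → Q → A ← R → X
  Q is a chain here and Q is conditioned on, so the path is blocked at Q.
Path 6: P → Q → C ← F → A ← R → X
  Q is a chain here and Q is conditioned on, so the path is blocked at Q.
At least one path is unblocked, so d-separation fails.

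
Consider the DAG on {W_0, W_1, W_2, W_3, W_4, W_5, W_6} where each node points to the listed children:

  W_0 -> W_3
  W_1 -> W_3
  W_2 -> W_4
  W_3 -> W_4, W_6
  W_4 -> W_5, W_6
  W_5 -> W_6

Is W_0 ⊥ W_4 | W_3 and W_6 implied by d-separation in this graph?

Enumerating the 3 paths from W_0 to W_4 and testing each for blocking by {W_3, W_6}:
Path 1: W_0 → W_3 → W_6 ← W_5 ← W_4
  W_3 is a chain here and W_3 is conditioned on, so the path is blocked at W_3.
Path 2: W_0 → W_3 → W_6 ← W_4
  W_3 is a chain here and W_3 is conditioned on, so the path is blocked at W_3.
Path 3: W_0 → W_3 → W_4
  W_3 is a chain here and W_3 is conditioned on, so the path is blocked at W_3.
Since every path is blocked, d-separation holds.

Yes — W_0 and W_4 are d-separated given {W_3, W_6}.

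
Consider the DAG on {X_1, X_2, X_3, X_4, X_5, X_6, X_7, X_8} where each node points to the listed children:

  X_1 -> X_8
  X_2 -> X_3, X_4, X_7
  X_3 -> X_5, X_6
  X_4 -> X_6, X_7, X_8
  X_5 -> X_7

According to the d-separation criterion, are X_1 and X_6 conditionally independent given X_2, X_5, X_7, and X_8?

No

We examine all 5 paths between X_1 and X_6:
Path 1: X_1 → X_8 ← X_4 ← X_2 → X_3 → X_6
  X_2 is a fork here and X_2 is conditioned on, so the path is blocked at X_2.
Path 2: X_1 → X_8 ← X_4 ← X_2 → X_7 ← X_5 ← X_3 → X_6
  X_2 is a fork here and X_2 is conditioned on, so the path is blocked at X_2.
Path 3: X_1 → X_8 ← X_4 → X_7 ← X_5 ← X_3 → X_6
  X_5 is a chain here and X_5 is conditioned on, so the path is blocked at X_5.
Path 4: X_1 → X_8 ← X_4 → X_7 ← X_2 → X_3 → X_6
  X_2 is a fork here and X_2 is conditioned on, so the path is blocked at X_2.
Path 5: X_1 → X_8 ← X_4 → X_6
  X_8 is a collider and X_8 is conditioned on, which opens it; X_4 is a fork and X_4 is not conditioned on — no node blocks this path, so it is active.
Because an active path exists, X_1 and X_6 are not d-separated.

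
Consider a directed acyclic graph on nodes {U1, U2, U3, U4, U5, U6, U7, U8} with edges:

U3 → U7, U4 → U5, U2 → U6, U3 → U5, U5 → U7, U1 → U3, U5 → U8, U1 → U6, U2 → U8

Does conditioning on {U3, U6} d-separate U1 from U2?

Enumerating the 3 paths from U1 to U2 and testing each for blocking by {U3, U6}:
Path 1: U1 → U3 → U5 → U8 ← U2
  U3 is a chain here and U3 is conditioned on, so the path is blocked at U3.
Path 2: U1 → U3 → U7 ← U5 → U8 ← U2
  U3 is a chain here and U3 is conditioned on, so the path is blocked at U3.
Path 3: U1 → U6 ← U2
  U6 is a collider and U6 is conditioned on, which opens it — no node blocks this path, so it is active.
At least one path is unblocked, so d-separation fails.

No — U1 and U2 are not d-separated given {U3, U6}.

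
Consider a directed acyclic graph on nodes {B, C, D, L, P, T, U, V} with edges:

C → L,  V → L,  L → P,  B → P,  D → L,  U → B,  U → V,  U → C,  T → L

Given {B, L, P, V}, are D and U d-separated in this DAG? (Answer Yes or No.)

3 paths connect D and U; each must be blocked for d-separation to hold:
Path 1: D → L ← C ← U
  L is a collider and L is conditioned on, which opens it; C is a chain and C is not conditioned on — no node blocks this path, so it is active.
Path 2: D → L → P ← B ← U
  L is a chain here and L is conditioned on, so the path is blocked at L.
Path 3: D → L ← V ← U
  V is a chain here and V is conditioned on, so the path is blocked at V.
At least one path is unblocked, so d-separation fails.

No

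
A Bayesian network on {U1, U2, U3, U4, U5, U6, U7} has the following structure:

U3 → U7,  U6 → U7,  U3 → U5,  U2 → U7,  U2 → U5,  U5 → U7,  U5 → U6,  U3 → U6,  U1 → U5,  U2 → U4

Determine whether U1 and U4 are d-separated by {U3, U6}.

No

We examine all 6 paths between U1 and U4:
  1. U1 → U5 → U6 → U7 ← U2 → U4 — U5:chain[open]; U6:chain[blocks]; U7:collider[blocks]; U2:fork[open] ⇒ blocked
  2. U1 → U5 → U6 ← U3 → U7 ← U2 → U4 — U5:chain[open]; U6:collider[open]; U3:fork[blocks]; U7:collider[blocks]; U2:fork[open] ⇒ blocked
  3. U1 → U5 → U7 ← U2 → U4 — U5:chain[open]; U7:collider[blocks]; U2:fork[open] ⇒ blocked
  4. U1 → U5 ← U3 → U6 → U7 ← U2 → U4 — U5:collider[open]; U3:fork[blocks]; U6:chain[blocks]; U7:collider[blocks]; U2:fork[open] ⇒ blocked
  5. U1 → U5 ← U3 → U7 ← U2 → U4 — U5:collider[open]; U3:fork[blocks]; U7:collider[blocks]; U2:fork[open] ⇒ blocked
  6. U1 → U5 ← U2 → U4 — U5:collider[open]; U2:fork[open] ⇒ active
At least one path is unblocked, so d-separation fails.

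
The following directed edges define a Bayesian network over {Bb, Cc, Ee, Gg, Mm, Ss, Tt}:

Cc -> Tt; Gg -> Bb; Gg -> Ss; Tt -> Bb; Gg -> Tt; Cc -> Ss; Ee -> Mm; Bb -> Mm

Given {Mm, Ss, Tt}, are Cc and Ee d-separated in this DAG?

Enumerating the 4 paths from Cc to Ee and testing each for blocking by {Mm, Ss, Tt}:
Path 1: Cc → Ss ← Gg → Bb → Mm ← Ee
  Ss is a collider and Ss is conditioned on, which opens it; Gg is a fork and Gg is not conditioned on; Bb is a chain and Bb is not conditioned on; Mm is a collider and Mm is conditioned on, which opens it — no node blocks this path, so it is active.
Path 2: Cc → Ss ← Gg → Tt → Bb → Mm ← Ee
  Tt is a chain here and Tt is conditioned on, so the path is blocked at Tt.
Path 3: Cc → Tt ← Gg → Bb → Mm ← Ee
  Tt is a collider and Tt is conditioned on, which opens it; Gg is a fork and Gg is not conditioned on; Bb is a chain and Bb is not conditioned on; Mm is a collider and Mm is conditioned on, which opens it — no node blocks this path, so it is active.
Path 4: Cc → Tt → Bb → Mm ← Ee
  Tt is a chain here and Tt is conditioned on, so the path is blocked at Tt.
Because an active path exists, Cc and Ee are not d-separated.

No — Cc and Ee are not d-separated given {Mm, Ss, Tt}.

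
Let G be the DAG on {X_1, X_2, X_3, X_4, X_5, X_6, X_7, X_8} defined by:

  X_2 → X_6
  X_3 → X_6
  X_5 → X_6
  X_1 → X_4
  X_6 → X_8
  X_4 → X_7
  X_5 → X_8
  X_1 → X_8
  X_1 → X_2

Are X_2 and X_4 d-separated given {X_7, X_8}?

No — X_2 and X_4 are not d-separated given {X_7, X_8}.

3 paths connect X_2 and X_4; each must be blocked for d-separation to hold:
Path 1: X_2 → X_6 ← X_5 → X_8 ← X_1 → X_4
  X_6 is a collider and its descendant X_8 is conditioned on, which opens it; X_5 is a fork and X_5 is not conditioned on; X_8 is a collider and X_8 is conditioned on, which opens it; X_1 is a fork and X_1 is not conditioned on — no node blocks this path, so it is active.
Path 2: X_2 → X_6 → X_8 ← X_1 → X_4
  X_6 is a chain and X_6 is not conditioned on; X_8 is a collider and X_8 is conditioned on, which opens it; X_1 is a fork and X_1 is not conditioned on — no node blocks this path, so it is active.
Path 3: X_2 ← X_1 → X_4
  X_1 is a fork and X_1 is not conditioned on — no node blocks this path, so it is active.
Because an active path exists, X_2 and X_4 are not d-separated.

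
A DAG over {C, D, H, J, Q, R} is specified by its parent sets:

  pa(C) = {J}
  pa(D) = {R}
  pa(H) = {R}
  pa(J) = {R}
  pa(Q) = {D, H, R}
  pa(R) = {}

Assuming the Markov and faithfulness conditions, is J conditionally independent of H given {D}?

There are 3 undirected paths between J and H; checking each against the conditioning set {D}:
Path 1: J ← R → D → Q ← H
  D is a chain here and D is conditioned on, so the path is blocked at D.
Path 2: J ← R → H
  R is a fork and R is not conditioned on — no node blocks this path, so it is active.
Path 3: J ← R → Q ← H
  Q is a collider here and neither Q nor any of its descendants is conditioned on, so the collider stays closed — the path is blocked at Q.
Since the path J ← R → H is active, J and H are not d-separated given {D}.

No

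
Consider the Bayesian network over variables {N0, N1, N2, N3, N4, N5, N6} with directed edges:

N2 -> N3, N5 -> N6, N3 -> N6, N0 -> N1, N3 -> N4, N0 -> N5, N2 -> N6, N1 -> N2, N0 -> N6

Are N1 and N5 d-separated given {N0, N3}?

6 paths connect N1 and N5; each must be blocked for d-separation to hold:
  1. N1 → N2 → N6 ← N5 — N2:chain[open]; N6:collider[blocks] ⇒ blocked
  2. N1 → N2 → N6 ← N0 → N5 — N2:chain[open]; N6:collider[blocks]; N0:fork[blocks] ⇒ blocked
  3. N1 → N2 → N3 → N6 ← N5 — N2:chain[open]; N3:chain[blocks]; N6:collider[blocks] ⇒ blocked
  4. N1 → N2 → N3 → N6 ← N0 → N5 — N2:chain[open]; N3:chain[blocks]; N6:collider[blocks]; N0:fork[blocks] ⇒ blocked
  5. N1 ← N0 → N5 — N0:fork[blocks] ⇒ blocked
  6. N1 ← N0 → N6 ← N5 — N0:fork[blocks]; N6:collider[blocks] ⇒ blocked
Since every path is blocked, d-separation holds.

Yes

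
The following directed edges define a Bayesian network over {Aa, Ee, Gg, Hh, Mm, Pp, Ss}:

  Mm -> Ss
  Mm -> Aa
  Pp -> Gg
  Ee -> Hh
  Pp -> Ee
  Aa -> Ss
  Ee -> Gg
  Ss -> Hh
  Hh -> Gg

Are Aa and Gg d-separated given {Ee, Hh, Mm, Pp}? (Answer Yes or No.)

Yes — Aa and Gg are d-separated given {Ee, Hh, Mm, Pp}.

6 paths connect Aa and Gg; each must be blocked for d-separation to hold:
Path 1: Aa ← Mm → Ss → Hh ← Ee ← Pp → Gg
  Mm is a fork here and Mm is conditioned on, so the path is blocked at Mm.
Path 2: Aa ← Mm → Ss → Hh ← Ee → Gg
  Mm is a fork here and Mm is conditioned on, so the path is blocked at Mm.
Path 3: Aa ← Mm → Ss → Hh → Gg
  Mm is a fork here and Mm is conditioned on, so the path is blocked at Mm.
Path 4: Aa → Ss → Hh ← Ee ← Pp → Gg
  Ee is a chain here and Ee is conditioned on, so the path is blocked at Ee.
Path 5: Aa → Ss → Hh ← Ee → Gg
  Ee is a fork here and Ee is conditioned on, so the path is blocked at Ee.
Path 6: Aa → Ss → Hh → Gg
  Hh is a chain here and Hh is conditioned on, so the path is blocked at Hh.
Since every path is blocked, d-separation holds.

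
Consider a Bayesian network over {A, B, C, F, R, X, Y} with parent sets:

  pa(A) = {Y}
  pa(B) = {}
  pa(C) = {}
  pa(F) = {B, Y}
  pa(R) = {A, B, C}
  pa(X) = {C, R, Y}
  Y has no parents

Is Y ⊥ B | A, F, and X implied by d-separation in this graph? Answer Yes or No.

4 paths connect Y and B; each must be blocked for d-separation to hold:
Path 1: Y → F ← B
  F is a collider and F is conditioned on, which opens it — no node blocks this path, so it is active.
Path 2: Y → X ← R ← B
  X is a collider and X is conditioned on, which opens it; R is a chain and R is not conditioned on — no node blocks this path, so it is active.
Path 3: Y → X ← C → R ← B
  X is a collider and X is conditioned on, which opens it; C is a fork and C is not conditioned on; R is a collider and its descendant X is conditioned on, which opens it — no node blocks this path, so it is active.
Path 4: Y → A → R ← B
  A is a chain here and A is conditioned on, so the path is blocked at A.
Since the path Y → F ← B is active, Y and B are not d-separated given {A, F, X}.

No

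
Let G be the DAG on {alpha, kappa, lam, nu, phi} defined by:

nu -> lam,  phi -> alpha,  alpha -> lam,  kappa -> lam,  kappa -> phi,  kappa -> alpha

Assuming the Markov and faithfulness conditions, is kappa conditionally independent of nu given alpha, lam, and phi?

There are 3 undirected paths between kappa and nu; checking each against the conditioning set {alpha, lam, phi}:
Path 1: kappa → alpha → lam ← nu
  alpha is a chain here and alpha is conditioned on, so the path is blocked at alpha.
Path 2: kappa → lam ← nu
  lam is a collider and lam is conditioned on, which opens it — no node blocks this path, so it is active.
Path 3: kappa → phi → alpha → lam ← nu
  phi is a chain here and phi is conditioned on, so the path is blocked at phi.
Since the path kappa → lam ← nu is active, kappa and nu are not d-separated given {alpha, lam, phi}.

No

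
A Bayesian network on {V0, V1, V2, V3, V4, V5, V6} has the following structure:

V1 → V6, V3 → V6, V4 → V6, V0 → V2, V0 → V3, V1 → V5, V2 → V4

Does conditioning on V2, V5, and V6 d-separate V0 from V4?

No

2 paths connect V0 and V4; each must be blocked for d-separation to hold:
  1. V0 → V3 → V6 ← V4 — V3:chain[open]; V6:collider[open] ⇒ active
  2. V0 → V2 → V4 — V2:chain[blocks] ⇒ blocked
Since the path V0 → V3 → V6 ← V4 is active, V0 and V4 are not d-separated given {V2, V5, V6}.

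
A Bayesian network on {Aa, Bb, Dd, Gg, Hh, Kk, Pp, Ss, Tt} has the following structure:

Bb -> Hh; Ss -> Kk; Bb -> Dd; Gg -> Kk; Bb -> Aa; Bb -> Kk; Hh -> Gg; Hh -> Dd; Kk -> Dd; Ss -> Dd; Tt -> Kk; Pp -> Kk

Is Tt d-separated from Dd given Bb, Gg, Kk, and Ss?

Yes

6 paths connect Tt and Dd; each must be blocked for d-separation to hold:
Path 1: Tt → Kk → Dd
  Kk is a chain here and Kk is conditioned on, so the path is blocked at Kk.
Path 2: Tt → Kk ← Ss → Dd
  Ss is a fork here and Ss is conditioned on, so the path is blocked at Ss.
Path 3: Tt → Kk ← Bb → Hh → Dd
  Bb is a fork here and Bb is conditioned on, so the path is blocked at Bb.
Path 4: Tt → Kk ← Bb → Dd
  Bb is a fork here and Bb is conditioned on, so the path is blocked at Bb.
Path 5: Tt → Kk ← Gg ← Hh → Dd
  Gg is a chain here and Gg is conditioned on, so the path is blocked at Gg.
Path 6: Tt → Kk ← Gg ← Hh ← Bb → Dd
  Gg is a chain here and Gg is conditioned on, so the path is blocked at Gg.
All paths are blocked; Tt ⊥ Dd | {Bb, Gg, Kk, Ss} holds.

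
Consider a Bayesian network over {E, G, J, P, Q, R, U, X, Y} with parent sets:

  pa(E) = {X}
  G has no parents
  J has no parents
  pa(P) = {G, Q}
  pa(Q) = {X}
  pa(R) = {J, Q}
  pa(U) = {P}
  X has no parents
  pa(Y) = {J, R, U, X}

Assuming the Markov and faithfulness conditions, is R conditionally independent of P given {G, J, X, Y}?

6 paths connect R and P; each must be blocked for d-separation to hold:
Path 1: R ← Q ← X → Y ← U ← P
  X is a fork here and X is conditioned on, so the path is blocked at X.
Path 2: R ← Q → P
  Q is a fork and Q is not conditioned on — no node blocks this path, so it is active.
Path 3: R ← J → Y ← X → Q → P
  J is a fork here and J is conditioned on, so the path is blocked at J.
Path 4: R ← J → Y ← U ← P
  J is a fork here and J is conditioned on, so the path is blocked at J.
Path 5: R → Y ← X → Q → P
  X is a fork here and X is conditioned on, so the path is blocked at X.
Path 6: R → Y ← U ← P
  Y is a collider and Y is conditioned on, which opens it; U is a chain and U is not conditioned on — no node blocks this path, so it is active.
Since the path R ← Q → P is active, R and P are not d-separated given {G, J, X, Y}.

No — R and P are not d-separated given {G, J, X, Y}.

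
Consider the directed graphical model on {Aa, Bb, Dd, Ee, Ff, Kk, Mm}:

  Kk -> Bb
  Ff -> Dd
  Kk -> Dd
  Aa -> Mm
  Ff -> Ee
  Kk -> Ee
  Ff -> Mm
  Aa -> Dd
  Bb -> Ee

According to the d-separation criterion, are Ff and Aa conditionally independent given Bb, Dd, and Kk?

There are 4 undirected paths between Ff and Aa; checking each against the conditioning set {Bb, Dd, Kk}:
  1. Ff → Mm ← Aa — Mm:collider[blocks] ⇒ blocked
  2. Ff → Dd ← Aa — Dd:collider[open] ⇒ active
  3. Ff → Ee ← Kk → Dd ← Aa — Ee:collider[blocks]; Kk:fork[blocks]; Dd:collider[open] ⇒ blocked
  4. Ff → Ee ← Bb ← Kk → Dd ← Aa — Ee:collider[blocks]; Bb:chain[blocks]; Kk:fork[blocks]; Dd:collider[open] ⇒ blocked
At least one path is unblocked, so d-separation fails.

No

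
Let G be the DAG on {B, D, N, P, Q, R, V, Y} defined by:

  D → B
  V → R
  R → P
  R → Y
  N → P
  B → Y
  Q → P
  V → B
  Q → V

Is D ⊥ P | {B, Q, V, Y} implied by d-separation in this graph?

Enumerating the 4 paths from D to P and testing each for blocking by {B, Q, V, Y}:
  1. D → B → Y ← R ← V ← Q → P — B:chain[blocks]; Y:collider[open]; R:chain[open]; V:chain[blocks]; Q:fork[blocks] ⇒ blocked
  2. D → B → Y ← R → P — B:chain[blocks]; Y:collider[open]; R:fork[open] ⇒ blocked
  3. D → B ← V → R → P — B:collider[open]; V:fork[blocks]; R:chain[open] ⇒ blocked
  4. D → B ← V ← Q → P — B:collider[open]; V:chain[blocks]; Q:fork[blocks] ⇒ blocked
Every path is blocked, so D and P are d-separated given {B, Q, V, Y}.

Yes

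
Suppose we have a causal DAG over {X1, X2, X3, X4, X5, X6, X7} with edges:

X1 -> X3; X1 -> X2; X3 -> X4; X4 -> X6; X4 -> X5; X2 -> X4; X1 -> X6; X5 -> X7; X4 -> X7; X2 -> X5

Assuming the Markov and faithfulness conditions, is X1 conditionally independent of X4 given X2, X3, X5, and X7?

Yes

There are 5 undirected paths between X1 and X4; checking each against the conditioning set {X2, X3, X5, X7}:
  1. X1 → X6 ← X4 — X6:collider[blocks] ⇒ blocked
  2. X1 → X2 → X4 — X2:chain[blocks] ⇒ blocked
  3. X1 → X2 → X5 → X7 ← X4 — X2:chain[blocks]; X5:chain[blocks]; X7:collider[open] ⇒ blocked
  4. X1 → X2 → X5 ← X4 — X2:chain[blocks]; X5:collider[open] ⇒ blocked
  5. X1 → X3 → X4 — X3:chain[blocks] ⇒ blocked
All paths are blocked; X1 ⊥ X4 | {X2, X3, X5, X7} holds.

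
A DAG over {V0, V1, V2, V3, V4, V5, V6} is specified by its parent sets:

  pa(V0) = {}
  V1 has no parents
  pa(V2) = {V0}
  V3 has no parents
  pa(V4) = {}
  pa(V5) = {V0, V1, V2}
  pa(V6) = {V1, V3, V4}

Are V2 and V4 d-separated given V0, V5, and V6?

2 paths connect V2 and V4; each must be blocked for d-separation to hold:
Path 1: V2 ← V0 → V5 ← V1 → V6 ← V4
  V0 is a fork here and V0 is conditioned on, so the path is blocked at V0.
Path 2: V2 → V5 ← V1 → V6 ← V4
  V5 is a collider and V5 is conditioned on, which opens it; V1 is a fork and V1 is not conditioned on; V6 is a collider and V6 is conditioned on, which opens it — no node blocks this path, so it is active.
At least one path is unblocked, so d-separation fails.

No — V2 and V4 are not d-separated given {V0, V5, V6}.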